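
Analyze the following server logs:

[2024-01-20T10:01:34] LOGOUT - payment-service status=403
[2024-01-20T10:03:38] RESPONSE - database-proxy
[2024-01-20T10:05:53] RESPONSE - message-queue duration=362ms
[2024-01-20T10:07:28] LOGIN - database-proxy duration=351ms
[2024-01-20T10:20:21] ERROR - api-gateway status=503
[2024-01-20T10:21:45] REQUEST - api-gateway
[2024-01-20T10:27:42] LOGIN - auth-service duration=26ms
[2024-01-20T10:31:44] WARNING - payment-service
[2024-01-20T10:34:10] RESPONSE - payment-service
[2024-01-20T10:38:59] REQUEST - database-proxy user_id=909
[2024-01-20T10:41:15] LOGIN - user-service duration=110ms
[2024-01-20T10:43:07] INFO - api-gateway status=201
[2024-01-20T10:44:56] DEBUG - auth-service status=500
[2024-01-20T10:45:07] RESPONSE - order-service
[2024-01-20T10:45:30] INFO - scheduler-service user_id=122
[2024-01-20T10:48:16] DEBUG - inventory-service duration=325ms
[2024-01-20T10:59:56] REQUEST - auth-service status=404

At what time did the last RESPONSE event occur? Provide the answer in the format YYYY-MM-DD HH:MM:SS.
2024-01-20 10:45:07

To find the last event:

1. Filter for all RESPONSE events
2. Sort by timestamp
3. Select the last one
4. Timestamp: 2024-01-20 10:45:07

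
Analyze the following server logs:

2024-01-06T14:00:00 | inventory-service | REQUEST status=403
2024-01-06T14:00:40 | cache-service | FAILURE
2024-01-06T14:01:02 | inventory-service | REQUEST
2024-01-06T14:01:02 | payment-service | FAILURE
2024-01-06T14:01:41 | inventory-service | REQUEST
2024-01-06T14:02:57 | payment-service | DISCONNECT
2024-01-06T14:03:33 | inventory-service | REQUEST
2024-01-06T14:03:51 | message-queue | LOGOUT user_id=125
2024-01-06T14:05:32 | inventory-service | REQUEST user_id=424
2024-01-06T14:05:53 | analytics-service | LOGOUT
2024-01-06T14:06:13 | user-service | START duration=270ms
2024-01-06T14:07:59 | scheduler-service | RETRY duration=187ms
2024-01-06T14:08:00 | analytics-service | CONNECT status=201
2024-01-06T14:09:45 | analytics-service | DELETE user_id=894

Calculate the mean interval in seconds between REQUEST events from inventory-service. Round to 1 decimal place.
83.0

To calculate average interval:

1. Find all REQUEST events for inventory-service in order
2. Calculate time gaps between consecutive events
3. Compute mean of gaps: 332 / 4 = 83.0 seconds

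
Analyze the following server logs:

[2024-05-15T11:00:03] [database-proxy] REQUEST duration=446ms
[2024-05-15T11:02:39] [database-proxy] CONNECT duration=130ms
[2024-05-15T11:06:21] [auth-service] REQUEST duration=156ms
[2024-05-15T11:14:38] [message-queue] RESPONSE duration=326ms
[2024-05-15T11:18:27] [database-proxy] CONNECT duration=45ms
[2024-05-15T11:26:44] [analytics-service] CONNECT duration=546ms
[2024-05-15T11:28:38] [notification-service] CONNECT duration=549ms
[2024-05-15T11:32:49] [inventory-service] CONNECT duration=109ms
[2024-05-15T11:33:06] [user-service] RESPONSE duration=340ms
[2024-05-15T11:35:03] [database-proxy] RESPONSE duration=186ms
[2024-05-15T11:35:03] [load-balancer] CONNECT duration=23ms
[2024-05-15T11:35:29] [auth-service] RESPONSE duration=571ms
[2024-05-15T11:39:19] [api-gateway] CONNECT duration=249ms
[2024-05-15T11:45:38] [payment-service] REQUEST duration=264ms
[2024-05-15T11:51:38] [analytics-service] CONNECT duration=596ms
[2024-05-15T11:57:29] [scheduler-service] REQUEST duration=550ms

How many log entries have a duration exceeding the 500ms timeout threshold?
5

To count timeouts:

1. Threshold: 500ms
2. Extract duration from each log entry
3. Count entries where duration > 500
4. Timeout count: 5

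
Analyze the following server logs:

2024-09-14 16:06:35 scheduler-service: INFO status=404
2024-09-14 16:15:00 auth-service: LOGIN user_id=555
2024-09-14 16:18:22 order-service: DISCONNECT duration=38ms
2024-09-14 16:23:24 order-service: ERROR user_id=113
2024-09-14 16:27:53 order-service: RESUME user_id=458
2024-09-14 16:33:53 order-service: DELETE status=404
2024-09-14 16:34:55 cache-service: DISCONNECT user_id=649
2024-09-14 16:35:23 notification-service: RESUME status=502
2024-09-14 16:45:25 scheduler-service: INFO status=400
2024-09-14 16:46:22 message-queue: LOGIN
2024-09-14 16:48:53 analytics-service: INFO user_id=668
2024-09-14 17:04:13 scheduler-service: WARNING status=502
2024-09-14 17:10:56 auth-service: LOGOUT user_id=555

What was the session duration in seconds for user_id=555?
3356

To calculate session duration:

1. Find LOGIN event for user_id=555: 2024-09-14 16:15:00
2. Find LOGOUT event for user_id=555: 2024-09-14 17:10:56
3. Session duration: 2024-09-14 17:10:56 - 2024-09-14 16:15:00 = 3356 seconds (55 minutes)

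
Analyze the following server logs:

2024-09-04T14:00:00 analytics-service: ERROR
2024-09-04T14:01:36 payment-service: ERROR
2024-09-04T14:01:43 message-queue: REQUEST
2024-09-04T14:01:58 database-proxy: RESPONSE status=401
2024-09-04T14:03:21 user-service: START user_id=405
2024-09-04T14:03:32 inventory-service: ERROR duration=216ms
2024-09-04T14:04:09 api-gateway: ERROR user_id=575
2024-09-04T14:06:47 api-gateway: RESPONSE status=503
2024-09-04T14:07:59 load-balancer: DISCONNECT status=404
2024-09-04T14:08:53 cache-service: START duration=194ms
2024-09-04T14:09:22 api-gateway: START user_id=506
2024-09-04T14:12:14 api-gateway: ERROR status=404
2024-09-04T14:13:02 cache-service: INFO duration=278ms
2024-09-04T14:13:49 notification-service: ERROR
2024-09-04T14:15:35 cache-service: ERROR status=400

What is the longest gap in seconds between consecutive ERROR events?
485

To find the longest gap:

1. Extract all ERROR events in chronological order
2. Calculate time differences between consecutive events
3. Find the maximum difference
4. Longest gap: 485 seconds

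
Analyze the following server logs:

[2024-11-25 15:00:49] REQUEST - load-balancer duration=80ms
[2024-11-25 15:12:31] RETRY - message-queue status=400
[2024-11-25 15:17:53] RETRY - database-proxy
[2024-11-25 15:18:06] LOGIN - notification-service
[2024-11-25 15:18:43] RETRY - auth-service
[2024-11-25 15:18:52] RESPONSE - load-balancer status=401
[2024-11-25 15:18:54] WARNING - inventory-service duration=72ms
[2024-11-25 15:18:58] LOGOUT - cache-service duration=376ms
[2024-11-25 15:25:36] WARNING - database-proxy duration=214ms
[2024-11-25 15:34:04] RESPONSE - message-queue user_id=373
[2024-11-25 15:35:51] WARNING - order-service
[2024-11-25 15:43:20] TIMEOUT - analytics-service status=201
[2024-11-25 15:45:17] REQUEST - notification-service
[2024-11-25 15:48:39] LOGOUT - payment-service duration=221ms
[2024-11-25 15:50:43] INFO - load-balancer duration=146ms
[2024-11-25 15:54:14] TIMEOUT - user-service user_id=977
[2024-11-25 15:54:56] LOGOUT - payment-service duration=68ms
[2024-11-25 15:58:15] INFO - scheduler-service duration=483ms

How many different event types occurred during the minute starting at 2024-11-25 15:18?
5

To count unique event types:

1. Filter events in the minute starting at 2024-11-25 15:18
2. Extract event types from matching entries
3. Count unique types: 5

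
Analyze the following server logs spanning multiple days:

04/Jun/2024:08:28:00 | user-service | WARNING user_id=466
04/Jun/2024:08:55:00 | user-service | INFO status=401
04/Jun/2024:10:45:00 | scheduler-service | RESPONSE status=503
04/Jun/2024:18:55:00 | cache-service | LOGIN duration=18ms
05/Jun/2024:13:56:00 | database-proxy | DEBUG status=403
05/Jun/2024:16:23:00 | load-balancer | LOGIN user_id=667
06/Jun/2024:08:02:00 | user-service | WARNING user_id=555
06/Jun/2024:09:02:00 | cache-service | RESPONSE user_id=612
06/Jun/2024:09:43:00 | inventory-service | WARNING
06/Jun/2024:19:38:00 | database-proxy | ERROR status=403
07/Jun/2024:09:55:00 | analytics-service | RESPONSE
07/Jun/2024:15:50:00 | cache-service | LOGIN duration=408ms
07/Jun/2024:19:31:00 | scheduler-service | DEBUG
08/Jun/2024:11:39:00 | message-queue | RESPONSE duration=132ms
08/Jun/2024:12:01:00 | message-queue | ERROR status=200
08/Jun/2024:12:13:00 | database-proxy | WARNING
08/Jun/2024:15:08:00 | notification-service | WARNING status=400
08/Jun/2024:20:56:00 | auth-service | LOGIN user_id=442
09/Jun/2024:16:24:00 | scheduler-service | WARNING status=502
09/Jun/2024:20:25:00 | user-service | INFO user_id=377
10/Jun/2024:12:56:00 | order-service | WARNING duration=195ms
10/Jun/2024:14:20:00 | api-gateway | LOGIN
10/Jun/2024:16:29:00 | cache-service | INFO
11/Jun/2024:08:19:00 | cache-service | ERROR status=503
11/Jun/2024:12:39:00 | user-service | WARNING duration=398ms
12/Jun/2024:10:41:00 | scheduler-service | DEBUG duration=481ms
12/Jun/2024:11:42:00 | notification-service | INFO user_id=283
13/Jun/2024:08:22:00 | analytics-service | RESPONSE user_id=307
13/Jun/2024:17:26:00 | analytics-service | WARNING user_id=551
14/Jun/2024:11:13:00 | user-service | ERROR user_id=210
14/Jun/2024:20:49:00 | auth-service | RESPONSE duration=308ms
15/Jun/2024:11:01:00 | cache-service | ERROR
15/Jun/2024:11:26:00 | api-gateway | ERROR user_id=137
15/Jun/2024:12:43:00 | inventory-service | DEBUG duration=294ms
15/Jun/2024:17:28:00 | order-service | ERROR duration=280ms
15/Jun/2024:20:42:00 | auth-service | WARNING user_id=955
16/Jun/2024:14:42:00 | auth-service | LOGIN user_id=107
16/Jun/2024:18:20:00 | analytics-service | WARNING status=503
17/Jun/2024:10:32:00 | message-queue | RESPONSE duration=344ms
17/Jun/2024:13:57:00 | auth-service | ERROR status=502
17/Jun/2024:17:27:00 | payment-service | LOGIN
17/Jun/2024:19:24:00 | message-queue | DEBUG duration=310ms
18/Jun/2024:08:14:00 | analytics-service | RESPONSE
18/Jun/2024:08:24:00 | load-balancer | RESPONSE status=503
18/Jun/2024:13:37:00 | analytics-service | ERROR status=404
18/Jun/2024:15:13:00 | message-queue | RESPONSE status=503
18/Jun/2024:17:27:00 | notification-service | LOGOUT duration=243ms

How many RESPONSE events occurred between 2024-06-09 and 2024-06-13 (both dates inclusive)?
1

To filter by date range:

1. Date range: 2024-06-09 through 2024-06-13, both dates inclusive
2. Filter for RESPONSE events whose date falls in this range
3. Count matching events: 1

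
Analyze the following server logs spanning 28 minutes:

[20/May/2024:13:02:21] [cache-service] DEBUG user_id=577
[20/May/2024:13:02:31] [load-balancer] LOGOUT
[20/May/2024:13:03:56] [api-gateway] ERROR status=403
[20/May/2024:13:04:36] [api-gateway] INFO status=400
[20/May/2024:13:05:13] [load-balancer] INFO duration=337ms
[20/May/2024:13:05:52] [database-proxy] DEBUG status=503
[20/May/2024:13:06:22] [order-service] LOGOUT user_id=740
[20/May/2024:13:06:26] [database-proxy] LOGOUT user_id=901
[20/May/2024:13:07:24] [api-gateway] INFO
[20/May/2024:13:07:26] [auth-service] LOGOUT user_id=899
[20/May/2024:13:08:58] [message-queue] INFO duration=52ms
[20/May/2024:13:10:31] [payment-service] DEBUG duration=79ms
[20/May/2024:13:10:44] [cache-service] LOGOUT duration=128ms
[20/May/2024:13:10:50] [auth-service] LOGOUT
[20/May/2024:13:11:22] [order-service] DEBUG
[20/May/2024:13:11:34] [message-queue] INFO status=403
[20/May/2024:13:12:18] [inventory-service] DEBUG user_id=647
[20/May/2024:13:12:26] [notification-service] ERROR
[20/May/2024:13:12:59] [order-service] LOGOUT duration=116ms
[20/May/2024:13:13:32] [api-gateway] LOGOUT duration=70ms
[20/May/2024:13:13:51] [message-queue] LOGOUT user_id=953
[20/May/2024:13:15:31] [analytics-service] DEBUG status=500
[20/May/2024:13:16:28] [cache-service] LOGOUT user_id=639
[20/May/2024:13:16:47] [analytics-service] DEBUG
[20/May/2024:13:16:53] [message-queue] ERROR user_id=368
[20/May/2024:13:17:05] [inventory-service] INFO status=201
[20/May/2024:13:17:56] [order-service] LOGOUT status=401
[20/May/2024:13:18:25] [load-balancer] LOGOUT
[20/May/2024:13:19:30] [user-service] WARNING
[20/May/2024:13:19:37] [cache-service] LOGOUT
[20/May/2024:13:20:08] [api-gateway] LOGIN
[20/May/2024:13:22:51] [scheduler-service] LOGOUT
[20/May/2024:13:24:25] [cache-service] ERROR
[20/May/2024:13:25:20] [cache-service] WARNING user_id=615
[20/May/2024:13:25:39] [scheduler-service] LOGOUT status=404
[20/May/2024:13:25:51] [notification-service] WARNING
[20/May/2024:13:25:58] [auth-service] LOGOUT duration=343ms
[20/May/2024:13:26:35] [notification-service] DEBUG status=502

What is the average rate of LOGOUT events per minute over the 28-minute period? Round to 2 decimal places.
0.57

To calculate the rate:

1. Count total LOGOUT events: 16
2. Total time period: 28 minutes
3. Rate = 16 / 28 = 0.57 events per minute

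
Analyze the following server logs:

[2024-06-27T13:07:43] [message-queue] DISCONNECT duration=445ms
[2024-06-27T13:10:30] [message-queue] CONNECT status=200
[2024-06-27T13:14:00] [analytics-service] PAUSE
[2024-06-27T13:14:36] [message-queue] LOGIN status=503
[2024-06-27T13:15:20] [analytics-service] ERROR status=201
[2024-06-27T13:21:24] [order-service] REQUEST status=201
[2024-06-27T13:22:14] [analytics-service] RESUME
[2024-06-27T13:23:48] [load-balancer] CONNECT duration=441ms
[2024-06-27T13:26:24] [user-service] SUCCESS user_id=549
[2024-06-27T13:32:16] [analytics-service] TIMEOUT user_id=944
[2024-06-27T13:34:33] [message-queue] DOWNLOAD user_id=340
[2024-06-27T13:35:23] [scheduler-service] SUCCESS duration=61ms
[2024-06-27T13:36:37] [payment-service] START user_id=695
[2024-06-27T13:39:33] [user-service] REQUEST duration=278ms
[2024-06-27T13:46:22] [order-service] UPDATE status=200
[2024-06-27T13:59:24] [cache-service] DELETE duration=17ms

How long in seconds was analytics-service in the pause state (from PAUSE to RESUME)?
494

To calculate state duration:

1. Find PAUSE event for analytics-service: 2024-06-27T13:14:00
2. Find RESUME event for analytics-service: 2024-06-27T13:22:14
3. Calculate duration: 2024-06-27T13:22:14 - 2024-06-27T13:14:00 = 494 seconds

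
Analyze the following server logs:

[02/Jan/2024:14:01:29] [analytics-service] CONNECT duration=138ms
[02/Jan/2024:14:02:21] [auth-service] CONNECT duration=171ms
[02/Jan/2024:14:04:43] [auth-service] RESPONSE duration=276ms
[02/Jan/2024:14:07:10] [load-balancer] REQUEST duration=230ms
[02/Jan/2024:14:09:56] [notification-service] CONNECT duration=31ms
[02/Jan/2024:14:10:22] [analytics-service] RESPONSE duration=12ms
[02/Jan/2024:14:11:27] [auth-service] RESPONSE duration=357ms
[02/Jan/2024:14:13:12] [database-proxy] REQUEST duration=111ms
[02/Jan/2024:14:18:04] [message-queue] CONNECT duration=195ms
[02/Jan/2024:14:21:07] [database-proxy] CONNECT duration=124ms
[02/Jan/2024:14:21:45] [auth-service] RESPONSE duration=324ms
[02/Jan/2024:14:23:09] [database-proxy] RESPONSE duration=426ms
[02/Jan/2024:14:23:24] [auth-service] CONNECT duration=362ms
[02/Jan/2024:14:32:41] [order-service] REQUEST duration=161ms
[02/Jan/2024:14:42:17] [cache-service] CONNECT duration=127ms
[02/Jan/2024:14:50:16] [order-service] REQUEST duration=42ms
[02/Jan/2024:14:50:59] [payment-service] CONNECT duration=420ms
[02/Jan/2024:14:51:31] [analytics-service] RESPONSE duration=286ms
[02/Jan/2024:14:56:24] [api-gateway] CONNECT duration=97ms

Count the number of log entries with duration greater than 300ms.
5

To count timeouts:

1. Threshold: 300ms
2. Extract duration from each log entry
3. Count entries where duration > 300
4. Timeout count: 5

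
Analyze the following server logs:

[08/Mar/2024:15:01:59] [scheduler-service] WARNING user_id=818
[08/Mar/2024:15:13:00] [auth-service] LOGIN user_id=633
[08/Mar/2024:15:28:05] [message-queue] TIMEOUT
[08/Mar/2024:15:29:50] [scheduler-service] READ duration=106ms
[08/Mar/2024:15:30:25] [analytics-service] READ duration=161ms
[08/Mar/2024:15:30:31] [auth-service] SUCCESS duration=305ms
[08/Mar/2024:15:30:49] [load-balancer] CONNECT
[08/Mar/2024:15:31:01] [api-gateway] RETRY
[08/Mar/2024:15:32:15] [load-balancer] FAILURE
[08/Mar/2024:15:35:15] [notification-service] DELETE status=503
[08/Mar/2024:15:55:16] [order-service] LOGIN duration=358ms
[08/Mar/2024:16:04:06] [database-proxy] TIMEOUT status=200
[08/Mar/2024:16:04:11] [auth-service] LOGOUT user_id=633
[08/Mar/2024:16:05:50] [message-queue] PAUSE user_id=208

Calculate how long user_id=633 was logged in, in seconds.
3071

To calculate session duration:

1. Find LOGIN event for user_id=633: 08/Mar/2024:15:13:00
2. Find LOGOUT event for user_id=633: 08/Mar/2024:16:04:11
3. Session duration: 08/Mar/2024:16:04:11 - 08/Mar/2024:15:13:00 = 3071 seconds (51 minutes)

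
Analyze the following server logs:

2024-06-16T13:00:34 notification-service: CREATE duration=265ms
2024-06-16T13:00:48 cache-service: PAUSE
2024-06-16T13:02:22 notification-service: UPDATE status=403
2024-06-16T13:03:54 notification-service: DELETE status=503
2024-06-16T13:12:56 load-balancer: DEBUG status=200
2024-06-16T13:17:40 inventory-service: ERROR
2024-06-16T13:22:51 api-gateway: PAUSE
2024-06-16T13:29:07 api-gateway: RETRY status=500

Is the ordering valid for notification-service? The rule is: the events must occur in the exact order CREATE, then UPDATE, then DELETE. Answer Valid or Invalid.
Valid

To validate ordering:

1. Required order: CREATE → UPDATE → DELETE
2. Rule: the events must occur in the exact order CREATE, then UPDATE, then DELETE
3. Check actual order of events for notification-service
4. Result: Valid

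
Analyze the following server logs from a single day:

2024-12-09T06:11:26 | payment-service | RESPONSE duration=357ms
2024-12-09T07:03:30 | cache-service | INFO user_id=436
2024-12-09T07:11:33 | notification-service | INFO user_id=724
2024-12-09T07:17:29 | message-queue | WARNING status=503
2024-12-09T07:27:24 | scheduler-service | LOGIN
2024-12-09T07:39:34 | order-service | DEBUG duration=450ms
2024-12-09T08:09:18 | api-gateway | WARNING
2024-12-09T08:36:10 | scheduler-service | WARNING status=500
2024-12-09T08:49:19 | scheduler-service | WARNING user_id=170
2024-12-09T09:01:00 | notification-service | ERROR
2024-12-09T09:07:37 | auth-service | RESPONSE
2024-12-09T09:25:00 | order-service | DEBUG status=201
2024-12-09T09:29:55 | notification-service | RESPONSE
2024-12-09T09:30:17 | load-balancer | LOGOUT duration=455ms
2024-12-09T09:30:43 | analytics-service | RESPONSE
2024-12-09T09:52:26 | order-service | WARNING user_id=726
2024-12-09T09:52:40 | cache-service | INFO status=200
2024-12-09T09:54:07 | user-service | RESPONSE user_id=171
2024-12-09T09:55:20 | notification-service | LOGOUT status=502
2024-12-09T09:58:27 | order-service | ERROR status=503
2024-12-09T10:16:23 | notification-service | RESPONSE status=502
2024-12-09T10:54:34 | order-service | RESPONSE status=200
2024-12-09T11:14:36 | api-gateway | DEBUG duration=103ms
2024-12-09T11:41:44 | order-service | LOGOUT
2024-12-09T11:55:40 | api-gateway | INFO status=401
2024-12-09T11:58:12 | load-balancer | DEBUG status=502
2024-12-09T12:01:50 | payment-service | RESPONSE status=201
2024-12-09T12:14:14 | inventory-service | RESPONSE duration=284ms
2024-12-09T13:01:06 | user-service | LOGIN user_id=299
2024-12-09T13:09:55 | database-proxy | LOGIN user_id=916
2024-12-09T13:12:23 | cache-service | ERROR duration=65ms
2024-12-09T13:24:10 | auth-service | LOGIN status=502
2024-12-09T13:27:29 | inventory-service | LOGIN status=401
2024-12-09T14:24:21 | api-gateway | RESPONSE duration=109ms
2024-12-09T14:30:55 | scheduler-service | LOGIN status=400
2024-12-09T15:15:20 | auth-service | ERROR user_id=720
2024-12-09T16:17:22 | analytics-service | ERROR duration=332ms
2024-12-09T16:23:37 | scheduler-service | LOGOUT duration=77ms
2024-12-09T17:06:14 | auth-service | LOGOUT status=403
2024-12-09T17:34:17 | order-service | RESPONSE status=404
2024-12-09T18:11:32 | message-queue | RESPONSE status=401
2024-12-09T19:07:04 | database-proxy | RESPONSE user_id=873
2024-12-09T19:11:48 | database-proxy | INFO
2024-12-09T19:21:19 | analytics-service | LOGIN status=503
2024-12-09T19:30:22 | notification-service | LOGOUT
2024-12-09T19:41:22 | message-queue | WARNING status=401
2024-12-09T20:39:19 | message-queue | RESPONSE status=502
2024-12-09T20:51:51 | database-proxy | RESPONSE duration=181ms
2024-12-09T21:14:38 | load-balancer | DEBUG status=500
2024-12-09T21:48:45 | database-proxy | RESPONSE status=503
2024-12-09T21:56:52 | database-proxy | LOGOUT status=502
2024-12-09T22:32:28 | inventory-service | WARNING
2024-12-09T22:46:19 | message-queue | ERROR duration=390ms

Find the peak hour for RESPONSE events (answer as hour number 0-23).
9

To find the peak hour:

1. Group all RESPONSE events by hour
2. Count events in each hour
3. Find hour with maximum count
4. Peak hour: 9 (with 4 events)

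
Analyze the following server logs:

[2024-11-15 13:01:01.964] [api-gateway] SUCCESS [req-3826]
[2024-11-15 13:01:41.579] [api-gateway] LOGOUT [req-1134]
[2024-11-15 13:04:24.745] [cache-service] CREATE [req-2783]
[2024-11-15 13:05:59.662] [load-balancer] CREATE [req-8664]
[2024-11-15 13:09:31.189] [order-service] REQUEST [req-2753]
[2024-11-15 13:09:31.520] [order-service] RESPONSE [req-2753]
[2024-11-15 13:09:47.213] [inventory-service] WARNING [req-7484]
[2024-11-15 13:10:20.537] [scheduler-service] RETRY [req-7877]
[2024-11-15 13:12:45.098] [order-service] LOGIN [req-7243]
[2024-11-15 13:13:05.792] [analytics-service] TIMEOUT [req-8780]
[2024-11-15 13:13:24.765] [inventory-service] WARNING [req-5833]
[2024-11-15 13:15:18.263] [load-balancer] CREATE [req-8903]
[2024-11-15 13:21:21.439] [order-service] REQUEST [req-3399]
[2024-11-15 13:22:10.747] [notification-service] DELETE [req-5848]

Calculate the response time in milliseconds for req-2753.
331

To calculate latency:

1. Find REQUEST with id req-2753: 2024-11-15 13:09:31.189
2. Find RESPONSE with id req-2753: 2024-11-15 13:09:31.520
3. Latency: 2024-11-15 13:09:31.520 - 2024-11-15 13:09:31.189 = 331ms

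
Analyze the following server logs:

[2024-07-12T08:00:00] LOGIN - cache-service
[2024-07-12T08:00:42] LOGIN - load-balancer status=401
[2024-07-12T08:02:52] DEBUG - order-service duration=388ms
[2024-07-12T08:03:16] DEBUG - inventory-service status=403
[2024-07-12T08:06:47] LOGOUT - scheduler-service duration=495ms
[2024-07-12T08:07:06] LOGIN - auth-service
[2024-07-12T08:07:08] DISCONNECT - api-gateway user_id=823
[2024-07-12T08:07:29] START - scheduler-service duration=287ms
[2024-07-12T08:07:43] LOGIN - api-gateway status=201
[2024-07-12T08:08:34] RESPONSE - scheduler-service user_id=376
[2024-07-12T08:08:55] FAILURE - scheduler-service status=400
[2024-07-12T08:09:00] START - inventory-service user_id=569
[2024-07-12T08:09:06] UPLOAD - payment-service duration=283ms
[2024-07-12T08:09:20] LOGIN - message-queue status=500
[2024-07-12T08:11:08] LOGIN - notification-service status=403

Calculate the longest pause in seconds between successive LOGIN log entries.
384

To find the longest gap:

1. Extract all LOGIN events in chronological order
2. Calculate time differences between consecutive events
3. Find the maximum difference
4. Longest gap: 384 seconds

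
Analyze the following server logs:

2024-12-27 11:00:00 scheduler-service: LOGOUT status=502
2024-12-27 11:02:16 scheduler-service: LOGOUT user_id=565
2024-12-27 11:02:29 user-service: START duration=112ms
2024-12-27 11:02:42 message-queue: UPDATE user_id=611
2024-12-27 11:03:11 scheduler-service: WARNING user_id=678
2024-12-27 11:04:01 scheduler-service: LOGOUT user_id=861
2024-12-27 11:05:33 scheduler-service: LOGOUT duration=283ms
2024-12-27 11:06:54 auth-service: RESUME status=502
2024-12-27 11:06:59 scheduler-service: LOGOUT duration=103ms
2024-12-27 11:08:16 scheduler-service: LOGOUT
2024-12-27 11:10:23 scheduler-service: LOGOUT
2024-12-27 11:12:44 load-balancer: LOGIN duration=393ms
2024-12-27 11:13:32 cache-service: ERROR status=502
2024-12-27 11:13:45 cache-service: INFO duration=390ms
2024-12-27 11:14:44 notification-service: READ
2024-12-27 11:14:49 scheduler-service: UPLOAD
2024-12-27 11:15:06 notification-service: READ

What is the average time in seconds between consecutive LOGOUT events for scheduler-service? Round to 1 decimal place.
103.8

To calculate average interval:

1. Find all LOGOUT events for scheduler-service in order
2. Calculate time gaps between consecutive events
3. Compute mean of gaps: 623 / 6 = 103.8 seconds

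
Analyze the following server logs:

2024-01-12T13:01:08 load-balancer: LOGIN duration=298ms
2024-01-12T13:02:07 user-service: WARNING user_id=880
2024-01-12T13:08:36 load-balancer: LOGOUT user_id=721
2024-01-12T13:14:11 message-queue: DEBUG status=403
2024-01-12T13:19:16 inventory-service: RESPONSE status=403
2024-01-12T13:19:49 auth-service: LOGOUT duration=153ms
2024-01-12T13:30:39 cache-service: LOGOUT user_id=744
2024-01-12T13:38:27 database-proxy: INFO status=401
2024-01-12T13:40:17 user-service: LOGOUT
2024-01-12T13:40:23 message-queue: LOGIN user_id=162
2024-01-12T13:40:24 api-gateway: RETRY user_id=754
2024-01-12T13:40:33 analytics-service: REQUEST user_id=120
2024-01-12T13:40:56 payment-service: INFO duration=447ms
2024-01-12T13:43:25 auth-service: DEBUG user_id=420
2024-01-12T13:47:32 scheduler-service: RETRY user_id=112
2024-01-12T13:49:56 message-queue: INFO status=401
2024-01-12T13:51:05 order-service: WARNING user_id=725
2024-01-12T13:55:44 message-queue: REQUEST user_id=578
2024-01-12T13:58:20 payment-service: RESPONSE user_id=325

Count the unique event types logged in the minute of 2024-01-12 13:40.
5

To count unique event types:

1. Filter events in the minute starting at 2024-01-12 13:40
2. Extract event types from matching entries
3. Count unique types: 5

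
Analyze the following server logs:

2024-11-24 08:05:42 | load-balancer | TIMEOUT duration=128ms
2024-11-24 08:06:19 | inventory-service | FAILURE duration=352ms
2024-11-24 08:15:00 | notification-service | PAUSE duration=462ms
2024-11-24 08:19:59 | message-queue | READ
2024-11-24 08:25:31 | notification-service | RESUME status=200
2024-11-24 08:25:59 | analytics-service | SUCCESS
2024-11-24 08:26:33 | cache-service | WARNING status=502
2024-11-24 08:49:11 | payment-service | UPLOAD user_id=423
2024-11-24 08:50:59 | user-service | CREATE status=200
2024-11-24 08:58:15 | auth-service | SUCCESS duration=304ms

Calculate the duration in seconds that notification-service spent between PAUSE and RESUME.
631

To calculate state duration:

1. Find PAUSE event for notification-service: 2024-11-24 08:15:00
2. Find RESUME event for notification-service: 2024-11-24 08:25:31
3. Calculate duration: 2024-11-24 08:25:31 - 2024-11-24 08:15:00 = 631 seconds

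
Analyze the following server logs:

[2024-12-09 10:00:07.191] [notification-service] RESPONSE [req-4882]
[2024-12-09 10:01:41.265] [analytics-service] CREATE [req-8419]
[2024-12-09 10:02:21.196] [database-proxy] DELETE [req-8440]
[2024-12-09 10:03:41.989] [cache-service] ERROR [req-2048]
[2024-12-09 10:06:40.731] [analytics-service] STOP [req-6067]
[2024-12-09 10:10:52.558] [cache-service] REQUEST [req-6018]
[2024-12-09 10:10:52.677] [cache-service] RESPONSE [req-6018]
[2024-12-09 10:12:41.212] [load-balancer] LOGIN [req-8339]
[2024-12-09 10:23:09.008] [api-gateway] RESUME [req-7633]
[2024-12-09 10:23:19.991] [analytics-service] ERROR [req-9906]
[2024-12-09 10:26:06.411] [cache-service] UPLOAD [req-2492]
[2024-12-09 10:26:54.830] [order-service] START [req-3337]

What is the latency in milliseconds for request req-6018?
119

To calculate latency:

1. Find REQUEST with id req-6018: 2024-12-09 10:10:52.558
2. Find RESPONSE with id req-6018: 2024-12-09 10:10:52.677
3. Latency: 2024-12-09 10:10:52.677 - 2024-12-09 10:10:52.558 = 119ms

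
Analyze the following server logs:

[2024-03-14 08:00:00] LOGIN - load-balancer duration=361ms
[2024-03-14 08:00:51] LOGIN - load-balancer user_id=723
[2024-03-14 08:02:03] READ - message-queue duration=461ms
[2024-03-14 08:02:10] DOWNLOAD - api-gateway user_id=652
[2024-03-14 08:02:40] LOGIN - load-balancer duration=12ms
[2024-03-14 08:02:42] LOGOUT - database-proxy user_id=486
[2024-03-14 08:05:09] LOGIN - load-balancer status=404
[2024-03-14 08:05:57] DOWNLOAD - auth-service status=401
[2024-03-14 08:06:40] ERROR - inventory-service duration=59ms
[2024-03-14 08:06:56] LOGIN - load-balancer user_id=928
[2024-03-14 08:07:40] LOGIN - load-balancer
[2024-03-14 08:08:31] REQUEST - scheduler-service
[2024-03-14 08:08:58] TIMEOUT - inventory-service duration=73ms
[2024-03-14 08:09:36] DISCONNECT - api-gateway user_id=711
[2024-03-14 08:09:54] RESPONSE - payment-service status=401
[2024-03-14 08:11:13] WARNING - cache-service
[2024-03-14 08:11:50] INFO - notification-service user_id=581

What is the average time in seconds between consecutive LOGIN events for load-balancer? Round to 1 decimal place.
92.0

To calculate average interval:

1. Find all LOGIN events for load-balancer in order
2. Calculate time gaps between consecutive events
3. Compute mean of gaps: 460 / 5 = 92.0 seconds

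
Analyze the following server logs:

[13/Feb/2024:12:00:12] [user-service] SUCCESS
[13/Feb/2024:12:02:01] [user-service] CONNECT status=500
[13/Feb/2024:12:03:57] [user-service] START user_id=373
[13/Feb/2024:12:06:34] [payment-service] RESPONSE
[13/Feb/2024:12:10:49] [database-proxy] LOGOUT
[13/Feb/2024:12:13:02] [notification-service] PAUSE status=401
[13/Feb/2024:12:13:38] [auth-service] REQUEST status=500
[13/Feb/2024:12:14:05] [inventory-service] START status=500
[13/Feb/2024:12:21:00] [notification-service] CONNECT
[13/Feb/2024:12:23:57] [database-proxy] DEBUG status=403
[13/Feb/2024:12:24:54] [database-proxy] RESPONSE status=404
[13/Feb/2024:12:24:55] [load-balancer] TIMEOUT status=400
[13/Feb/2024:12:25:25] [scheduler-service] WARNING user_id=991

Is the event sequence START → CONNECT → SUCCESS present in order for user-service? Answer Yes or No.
No

To verify sequence order:

1. Find all events in sequence START → CONNECT → SUCCESS for user-service
2. Extract their timestamps
3. Check if timestamps are in ascending order
4. Result: No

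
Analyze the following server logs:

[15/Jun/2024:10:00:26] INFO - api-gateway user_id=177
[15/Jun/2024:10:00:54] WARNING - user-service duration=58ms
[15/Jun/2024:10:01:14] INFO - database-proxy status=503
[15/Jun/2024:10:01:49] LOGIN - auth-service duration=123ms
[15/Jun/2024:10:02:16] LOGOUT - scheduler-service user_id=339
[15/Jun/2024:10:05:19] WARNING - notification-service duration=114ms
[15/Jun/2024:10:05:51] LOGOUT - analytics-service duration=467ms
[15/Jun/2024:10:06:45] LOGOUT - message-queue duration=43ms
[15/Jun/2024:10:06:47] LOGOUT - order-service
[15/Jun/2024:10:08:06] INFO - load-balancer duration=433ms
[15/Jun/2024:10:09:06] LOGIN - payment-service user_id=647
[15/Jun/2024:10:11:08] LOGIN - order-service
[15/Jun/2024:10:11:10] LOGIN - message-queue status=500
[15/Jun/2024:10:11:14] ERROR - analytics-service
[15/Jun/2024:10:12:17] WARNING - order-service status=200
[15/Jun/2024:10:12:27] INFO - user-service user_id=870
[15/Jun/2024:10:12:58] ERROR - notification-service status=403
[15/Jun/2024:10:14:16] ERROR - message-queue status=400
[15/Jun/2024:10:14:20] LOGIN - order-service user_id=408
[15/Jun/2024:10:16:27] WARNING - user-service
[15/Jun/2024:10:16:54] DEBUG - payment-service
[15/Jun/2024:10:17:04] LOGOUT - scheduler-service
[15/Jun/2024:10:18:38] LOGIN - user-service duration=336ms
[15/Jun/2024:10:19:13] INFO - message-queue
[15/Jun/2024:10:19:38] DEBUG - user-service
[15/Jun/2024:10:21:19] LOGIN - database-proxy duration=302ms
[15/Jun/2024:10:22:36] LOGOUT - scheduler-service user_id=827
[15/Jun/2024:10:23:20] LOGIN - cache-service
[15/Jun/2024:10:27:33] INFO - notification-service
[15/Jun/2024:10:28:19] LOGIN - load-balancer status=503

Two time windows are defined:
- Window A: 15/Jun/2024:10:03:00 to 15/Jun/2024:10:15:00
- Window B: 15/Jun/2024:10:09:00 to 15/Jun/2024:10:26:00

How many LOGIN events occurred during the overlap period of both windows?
4

To find overlap events:

1. Window A: 15/Jun/2024:10:03:00 to 15/Jun/2024:10:15:00
2. Window B: 15/Jun/2024:10:09:00 to 15/Jun/2024:10:26:00
3. Overlap period: 15/Jun/2024:10:09:00 to 15/Jun/2024:10:15:00
4. Count LOGIN events in overlap: 4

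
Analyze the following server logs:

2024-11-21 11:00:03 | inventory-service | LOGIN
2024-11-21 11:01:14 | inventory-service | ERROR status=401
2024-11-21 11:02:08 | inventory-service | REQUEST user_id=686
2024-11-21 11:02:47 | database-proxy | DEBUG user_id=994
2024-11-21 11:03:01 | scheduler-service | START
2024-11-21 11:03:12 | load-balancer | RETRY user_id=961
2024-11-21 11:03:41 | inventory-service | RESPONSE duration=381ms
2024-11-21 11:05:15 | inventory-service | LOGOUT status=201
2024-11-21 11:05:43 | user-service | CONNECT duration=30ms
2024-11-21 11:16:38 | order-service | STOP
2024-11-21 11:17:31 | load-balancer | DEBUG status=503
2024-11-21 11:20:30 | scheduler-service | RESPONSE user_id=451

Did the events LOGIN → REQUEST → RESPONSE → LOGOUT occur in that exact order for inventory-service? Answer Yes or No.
Yes

To verify sequence order:

1. Find all events in sequence LOGIN → REQUEST → RESPONSE → LOGOUT for inventory-service
2. Extract their timestamps
3. Check if timestamps are in ascending order
4. Result: Yes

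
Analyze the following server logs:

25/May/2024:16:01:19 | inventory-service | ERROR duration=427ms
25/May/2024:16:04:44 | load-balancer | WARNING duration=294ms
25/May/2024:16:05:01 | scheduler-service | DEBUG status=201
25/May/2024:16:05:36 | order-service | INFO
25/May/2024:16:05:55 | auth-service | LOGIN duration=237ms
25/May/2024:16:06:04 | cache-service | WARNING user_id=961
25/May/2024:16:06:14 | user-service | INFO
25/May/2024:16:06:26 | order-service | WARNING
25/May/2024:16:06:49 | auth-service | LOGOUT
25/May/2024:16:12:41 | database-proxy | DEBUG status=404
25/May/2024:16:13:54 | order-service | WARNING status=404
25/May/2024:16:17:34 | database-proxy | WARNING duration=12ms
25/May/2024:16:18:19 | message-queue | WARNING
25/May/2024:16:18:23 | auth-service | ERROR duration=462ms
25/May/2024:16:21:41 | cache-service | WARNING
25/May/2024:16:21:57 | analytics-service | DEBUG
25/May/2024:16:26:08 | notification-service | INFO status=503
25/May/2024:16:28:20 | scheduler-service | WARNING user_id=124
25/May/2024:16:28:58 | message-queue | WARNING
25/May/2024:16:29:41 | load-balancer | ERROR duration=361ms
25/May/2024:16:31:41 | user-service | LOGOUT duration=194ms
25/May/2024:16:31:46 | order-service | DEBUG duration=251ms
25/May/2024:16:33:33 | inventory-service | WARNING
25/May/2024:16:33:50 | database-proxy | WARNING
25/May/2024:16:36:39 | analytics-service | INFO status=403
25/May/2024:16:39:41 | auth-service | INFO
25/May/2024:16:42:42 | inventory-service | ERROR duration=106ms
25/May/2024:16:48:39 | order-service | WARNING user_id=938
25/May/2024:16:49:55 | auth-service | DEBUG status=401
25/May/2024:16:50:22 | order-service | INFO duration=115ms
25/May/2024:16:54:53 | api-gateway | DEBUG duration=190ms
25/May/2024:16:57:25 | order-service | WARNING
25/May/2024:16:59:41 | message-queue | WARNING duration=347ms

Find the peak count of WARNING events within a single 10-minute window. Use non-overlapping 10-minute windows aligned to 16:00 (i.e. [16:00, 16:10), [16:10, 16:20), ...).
3

To find the burst window:

1. Divide the log period into non-overlapping 10-minute windows starting at 16:00
2. Count WARNING events in each window
3. Find the window with maximum count
4. Maximum events in a window: 3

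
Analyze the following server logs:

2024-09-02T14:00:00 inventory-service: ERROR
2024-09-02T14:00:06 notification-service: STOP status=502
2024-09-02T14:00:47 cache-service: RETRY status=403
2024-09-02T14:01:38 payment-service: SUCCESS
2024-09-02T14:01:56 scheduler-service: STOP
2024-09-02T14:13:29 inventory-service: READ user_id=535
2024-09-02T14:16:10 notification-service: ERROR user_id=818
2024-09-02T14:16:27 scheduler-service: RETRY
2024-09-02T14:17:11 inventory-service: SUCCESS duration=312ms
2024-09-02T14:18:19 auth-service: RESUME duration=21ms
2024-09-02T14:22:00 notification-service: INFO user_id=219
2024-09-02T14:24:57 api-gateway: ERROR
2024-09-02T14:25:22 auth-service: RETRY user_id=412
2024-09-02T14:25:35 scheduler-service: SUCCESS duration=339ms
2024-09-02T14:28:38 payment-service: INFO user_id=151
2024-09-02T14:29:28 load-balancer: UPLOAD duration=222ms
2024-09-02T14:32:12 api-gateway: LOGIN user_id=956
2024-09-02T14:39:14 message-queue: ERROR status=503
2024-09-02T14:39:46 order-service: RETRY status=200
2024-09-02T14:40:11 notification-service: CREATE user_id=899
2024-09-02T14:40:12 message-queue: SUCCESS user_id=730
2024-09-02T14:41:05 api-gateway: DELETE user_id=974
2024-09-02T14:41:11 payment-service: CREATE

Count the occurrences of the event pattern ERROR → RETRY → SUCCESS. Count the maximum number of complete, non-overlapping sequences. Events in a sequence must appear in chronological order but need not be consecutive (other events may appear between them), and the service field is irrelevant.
4

To count sequences:

1. Look for pattern: ERROR → RETRY → SUCCESS
2. Greedily scan the log in chronological order, matching each sequence element in turn (ignoring service)
3. Each time the full pattern completes, increment the count and restart matching from the next event
4. Complete non-overlapping sequences found: 4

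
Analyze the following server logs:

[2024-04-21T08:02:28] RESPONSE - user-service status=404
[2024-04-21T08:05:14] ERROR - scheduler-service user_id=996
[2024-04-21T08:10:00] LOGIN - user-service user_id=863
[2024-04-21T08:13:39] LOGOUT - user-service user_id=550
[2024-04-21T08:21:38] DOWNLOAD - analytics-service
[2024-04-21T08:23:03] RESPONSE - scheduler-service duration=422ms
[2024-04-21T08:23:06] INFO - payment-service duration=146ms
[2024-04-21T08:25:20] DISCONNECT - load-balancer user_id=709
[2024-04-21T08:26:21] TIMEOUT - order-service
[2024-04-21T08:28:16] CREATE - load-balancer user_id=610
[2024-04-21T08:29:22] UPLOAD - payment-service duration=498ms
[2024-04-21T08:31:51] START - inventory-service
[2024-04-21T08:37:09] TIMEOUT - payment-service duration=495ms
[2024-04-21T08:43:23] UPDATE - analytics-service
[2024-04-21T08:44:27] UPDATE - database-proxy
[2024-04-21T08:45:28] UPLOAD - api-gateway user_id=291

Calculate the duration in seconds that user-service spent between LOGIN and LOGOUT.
219

To calculate state duration:

1. Find LOGIN event for user-service: 2024-04-21T08:10:00
2. Find LOGOUT event for user-service: 2024-04-21T08:13:39
3. Calculate duration: 2024-04-21T08:13:39 - 2024-04-21T08:10:00 = 219 seconds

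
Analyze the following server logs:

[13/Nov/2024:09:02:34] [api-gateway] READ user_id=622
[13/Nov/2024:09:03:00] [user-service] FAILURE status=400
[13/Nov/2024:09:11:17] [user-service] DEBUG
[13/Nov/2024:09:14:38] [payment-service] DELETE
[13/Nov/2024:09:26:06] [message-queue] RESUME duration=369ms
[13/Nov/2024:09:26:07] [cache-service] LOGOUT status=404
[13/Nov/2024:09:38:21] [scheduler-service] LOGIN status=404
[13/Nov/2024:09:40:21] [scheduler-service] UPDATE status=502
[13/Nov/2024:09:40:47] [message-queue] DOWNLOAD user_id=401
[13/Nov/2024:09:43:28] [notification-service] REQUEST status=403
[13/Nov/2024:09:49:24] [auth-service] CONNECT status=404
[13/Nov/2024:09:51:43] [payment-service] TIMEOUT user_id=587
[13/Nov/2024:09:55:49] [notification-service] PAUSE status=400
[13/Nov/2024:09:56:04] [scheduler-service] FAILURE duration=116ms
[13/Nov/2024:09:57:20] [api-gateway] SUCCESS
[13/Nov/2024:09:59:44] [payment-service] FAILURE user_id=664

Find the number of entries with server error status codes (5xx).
1

To find matching entries:

1. Pattern to match: server error status codes (5xx)
2. Scan each log entry for the pattern
3. Count matches: 1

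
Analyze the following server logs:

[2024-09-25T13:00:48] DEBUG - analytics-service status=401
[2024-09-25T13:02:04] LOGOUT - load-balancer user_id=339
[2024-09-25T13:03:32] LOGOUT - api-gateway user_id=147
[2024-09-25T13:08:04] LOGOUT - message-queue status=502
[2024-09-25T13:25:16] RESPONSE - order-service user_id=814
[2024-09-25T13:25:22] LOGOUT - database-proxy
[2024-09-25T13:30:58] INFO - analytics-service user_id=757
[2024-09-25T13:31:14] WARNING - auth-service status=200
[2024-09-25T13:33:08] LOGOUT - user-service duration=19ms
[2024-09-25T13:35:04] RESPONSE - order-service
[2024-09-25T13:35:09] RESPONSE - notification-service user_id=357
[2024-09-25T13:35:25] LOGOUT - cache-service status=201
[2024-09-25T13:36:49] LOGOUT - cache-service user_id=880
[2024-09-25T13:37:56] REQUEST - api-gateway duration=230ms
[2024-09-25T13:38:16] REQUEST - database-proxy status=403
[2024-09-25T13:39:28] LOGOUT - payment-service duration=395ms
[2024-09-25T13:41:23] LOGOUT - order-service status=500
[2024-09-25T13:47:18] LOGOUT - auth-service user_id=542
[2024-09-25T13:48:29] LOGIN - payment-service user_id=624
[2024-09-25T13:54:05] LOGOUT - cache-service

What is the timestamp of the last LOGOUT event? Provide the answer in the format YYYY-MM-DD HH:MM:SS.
2024-09-25 13:54:05

To find the last event:

1. Filter for all LOGOUT events
2. Sort by timestamp
3. Select the last one
4. Timestamp: 2024-09-25 13:54:05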